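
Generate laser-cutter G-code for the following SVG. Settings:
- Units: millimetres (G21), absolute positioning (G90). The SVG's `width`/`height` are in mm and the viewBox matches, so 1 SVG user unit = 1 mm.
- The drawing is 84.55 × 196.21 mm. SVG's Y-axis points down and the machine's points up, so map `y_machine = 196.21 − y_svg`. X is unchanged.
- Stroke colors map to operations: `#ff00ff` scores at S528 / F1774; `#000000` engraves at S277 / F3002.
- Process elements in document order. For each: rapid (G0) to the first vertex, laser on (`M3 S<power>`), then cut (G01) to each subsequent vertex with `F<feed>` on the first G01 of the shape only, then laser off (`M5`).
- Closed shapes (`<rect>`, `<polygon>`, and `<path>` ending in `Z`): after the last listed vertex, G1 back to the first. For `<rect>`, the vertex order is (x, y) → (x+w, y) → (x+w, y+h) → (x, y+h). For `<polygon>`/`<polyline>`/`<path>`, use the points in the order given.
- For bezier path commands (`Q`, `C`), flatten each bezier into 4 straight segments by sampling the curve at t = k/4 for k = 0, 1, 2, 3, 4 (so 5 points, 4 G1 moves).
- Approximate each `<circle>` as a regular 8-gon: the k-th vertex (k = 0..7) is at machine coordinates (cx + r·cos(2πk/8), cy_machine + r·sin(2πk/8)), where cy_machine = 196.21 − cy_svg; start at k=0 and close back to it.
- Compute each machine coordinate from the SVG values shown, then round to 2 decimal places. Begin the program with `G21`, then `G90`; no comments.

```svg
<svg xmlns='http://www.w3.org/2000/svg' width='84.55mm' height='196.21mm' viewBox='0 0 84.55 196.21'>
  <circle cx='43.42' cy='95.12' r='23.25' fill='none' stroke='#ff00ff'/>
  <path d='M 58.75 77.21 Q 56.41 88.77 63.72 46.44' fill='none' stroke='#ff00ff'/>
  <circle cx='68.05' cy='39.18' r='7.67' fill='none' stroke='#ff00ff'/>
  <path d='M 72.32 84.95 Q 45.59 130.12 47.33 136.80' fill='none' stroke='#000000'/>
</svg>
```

viewBox `0 0 84.55 196.21` with mm width/height → 1 unit = 1 mm. Flip: y_m = 196.21 − y_svg.

**Shape 1** — `<circle>` circle, stroke `#ff00ff` → score (S528, F1774). Machine vertices: (66.67,101.09) → (59.86,117.53) → (43.42,124.34) → (26.98,117.53) → (20.17,101.09) → (26.98,84.65) → (43.42,77.84) → (59.86,84.65) → (66.67,101.09). Closed: final G1 returns to the first vertex.

**Shape 2** — `<path>` quadratic bezier, stroke `#ff00ff` → score (S528, F1774). Control points (SVG): P0=(58.75,77.21), P1=(56.41,88.77), P2=(63.72,46.44); sampled at t=k/4. Machine vertices: (58.75,119.00) → (58.18,116.59) → (58.82,120.91) → (60.67,131.97) → (63.72,149.77). Open path.

**Shape 3** — `<circle>` circle, stroke `#ff00ff` → score (S528, F1774). Machine vertices: (75.72,157.03) → (73.47,162.45) → (68.05,164.70) → (62.63,162.45) → (60.38,157.03) → (62.63,151.61) → (68.05,149.36) → (73.47,151.61) → (75.72,157.03). Closed: final G1 returns to the first vertex.

**Shape 4** — `<path>` quadratic bezier, stroke `#000000` → engrave (S277, F3002). Control points (SVG): P0=(72.32,84.95), P1=(45.59,130.12), P2=(47.33,136.80); sampled at t=k/4. Machine vertices: (72.32,111.26) → (60.73,91.08) → (52.71,75.71) → (48.24,65.16) → (47.33,59.41). Open path.

G21
G90
G0 X66.67 Y101.09
M3 S528
G01 X59.86 Y117.53 F1774
G01 X43.42 Y124.34
G01 X26.98 Y117.53
G01 X20.17 Y101.09
G01 X26.98 Y84.65
G01 X43.42 Y77.84
G01 X59.86 Y84.65
G01 X66.67 Y101.09
M5
G0 X58.75 Y119.00
M3 S528
G01 X58.18 Y116.59 F1774
G01 X58.82 Y120.91
G01 X60.67 Y131.97
G01 X63.72 Y149.77
M5
G0 X75.72 Y157.03
M3 S528
G01 X73.47 Y162.45 F1774
G01 X68.05 Y164.70
G01 X62.63 Y162.45
G01 X60.38 Y157.03
G01 X62.63 Y151.61
G01 X68.05 Y149.36
G01 X73.47 Y151.61
G01 X75.72 Y157.03
M5
G0 X72.32 Y111.26
M3 S277
G01 X60.73 Y91.08 F3002
G01 X52.71 Y75.71
G01 X48.24 Y65.16
G01 X47.33 Y59.41
M5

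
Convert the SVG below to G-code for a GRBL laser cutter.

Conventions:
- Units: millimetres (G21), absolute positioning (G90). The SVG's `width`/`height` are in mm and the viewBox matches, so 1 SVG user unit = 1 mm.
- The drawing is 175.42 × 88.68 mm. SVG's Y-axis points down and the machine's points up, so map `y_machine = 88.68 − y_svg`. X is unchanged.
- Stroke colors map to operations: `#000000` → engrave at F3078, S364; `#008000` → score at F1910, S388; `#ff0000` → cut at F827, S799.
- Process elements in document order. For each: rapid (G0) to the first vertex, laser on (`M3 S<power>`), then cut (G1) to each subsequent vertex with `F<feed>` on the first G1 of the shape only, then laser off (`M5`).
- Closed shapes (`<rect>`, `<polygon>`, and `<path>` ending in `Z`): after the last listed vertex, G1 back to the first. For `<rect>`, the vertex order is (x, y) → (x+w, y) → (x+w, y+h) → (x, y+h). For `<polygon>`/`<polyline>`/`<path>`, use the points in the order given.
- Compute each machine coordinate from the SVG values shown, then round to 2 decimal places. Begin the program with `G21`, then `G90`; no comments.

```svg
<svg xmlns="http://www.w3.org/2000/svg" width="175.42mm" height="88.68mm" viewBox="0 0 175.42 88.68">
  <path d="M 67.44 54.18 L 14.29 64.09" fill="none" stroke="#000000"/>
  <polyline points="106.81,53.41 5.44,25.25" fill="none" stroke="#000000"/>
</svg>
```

G21
G90
G0 X67.44 Y34.50
M3 S364
G1 X14.29 Y24.59 F3078
M5
G0 X106.81 Y35.27
M3 S364
G1 X5.44 Y63.43 F3078
M5

1 u = 1 mm; y_m = 88.68 − y.

[1] `<path>` line segment, #000000→engrave S364 F3078: (67.44,34.50) → (14.29,24.59)

[2] `<polyline>` line segment, #000000→engrave S364 F3078: (106.81,35.27) → (5.44,63.43)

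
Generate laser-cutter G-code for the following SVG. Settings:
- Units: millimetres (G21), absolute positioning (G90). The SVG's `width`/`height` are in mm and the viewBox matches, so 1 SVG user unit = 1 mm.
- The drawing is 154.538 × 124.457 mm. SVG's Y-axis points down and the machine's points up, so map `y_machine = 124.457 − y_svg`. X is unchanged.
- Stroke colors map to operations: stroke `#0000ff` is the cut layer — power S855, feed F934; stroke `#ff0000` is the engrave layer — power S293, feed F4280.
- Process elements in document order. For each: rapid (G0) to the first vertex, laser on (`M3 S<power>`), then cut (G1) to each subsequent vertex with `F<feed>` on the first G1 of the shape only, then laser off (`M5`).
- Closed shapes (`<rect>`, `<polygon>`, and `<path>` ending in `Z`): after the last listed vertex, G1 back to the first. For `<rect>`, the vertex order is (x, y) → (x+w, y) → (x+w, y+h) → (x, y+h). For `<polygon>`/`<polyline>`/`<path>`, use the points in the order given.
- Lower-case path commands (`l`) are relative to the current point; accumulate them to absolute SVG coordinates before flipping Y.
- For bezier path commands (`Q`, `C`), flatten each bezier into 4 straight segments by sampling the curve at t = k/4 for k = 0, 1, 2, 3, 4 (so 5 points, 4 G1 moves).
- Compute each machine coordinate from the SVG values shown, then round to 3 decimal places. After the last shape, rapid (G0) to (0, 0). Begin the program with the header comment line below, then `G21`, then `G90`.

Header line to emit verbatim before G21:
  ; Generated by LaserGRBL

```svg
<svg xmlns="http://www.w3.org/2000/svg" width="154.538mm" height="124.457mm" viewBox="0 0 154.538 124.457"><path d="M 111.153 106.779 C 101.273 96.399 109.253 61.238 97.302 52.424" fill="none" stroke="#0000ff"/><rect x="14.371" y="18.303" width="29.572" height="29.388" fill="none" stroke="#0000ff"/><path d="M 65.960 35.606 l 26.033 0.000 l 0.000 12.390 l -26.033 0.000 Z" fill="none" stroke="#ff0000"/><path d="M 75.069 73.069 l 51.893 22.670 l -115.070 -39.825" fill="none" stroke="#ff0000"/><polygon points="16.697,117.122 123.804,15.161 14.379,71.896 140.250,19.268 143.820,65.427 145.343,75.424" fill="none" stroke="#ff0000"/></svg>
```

; Generated by LaserGRBL
G21
G90
G0 X111.153 Y17.678
M3 S855
G1 X106.501 Y29.311 F934
G1 X105.004 Y45.443
G1 X103.119 Y61.281
G1 X97.302 Y72.033
M5
G0 X14.371 Y106.154
M3 S855
G1 X43.943 Y106.154 F934
G1 X43.943 Y76.766
G1 X14.371 Y76.766
G1 X14.371 Y106.154
M5
G0 X65.960 Y88.851
M3 S293
G1 X91.993 Y88.851 F4280
G1 X91.993 Y76.461
G1 X65.960 Y76.461
G1 X65.960 Y88.851
M5
G0 X75.069 Y51.388
M3 S293
G1 X126.962 Y28.718 F4280
G1 X11.892 Y68.543
M5
G0 X16.697 Y7.335
M3 S293
G1 X123.804 Y109.296 F4280
G1 X14.379 Y52.561
G1 X140.250 Y105.189
G1 X143.820 Y59.030
G1 X145.343 Y49.033
G1 X16.697 Y7.335
M5
G0 X0.000 Y0.000

Since the viewBox matches the mm dimensions, user units are millimetres directly. The only transform is the Y-flip y_m = 124.457 − y_svg.

Shape 1 is a cubic bezier drawn with `<path>`. Its stroke #0000ff means cut at S855, F934. After flipping Y the toolpath is (111.153,17.678) → (106.501,29.311) → (105.004,45.443) → (103.119,61.281) → (97.302,72.033).

Shape 2 is a rectangle drawn with `<rect>`. Its stroke #0000ff means cut at S855, F934. After flipping Y the toolpath is (14.371,106.154) → (43.943,106.154) → (43.943,76.766) → (14.371,76.766) → (14.371,106.154), returning to the start.

Shape 3 is a rectangle drawn with `<path>`. Its stroke #ff0000 means engrave at S293, F4280. After flipping Y the toolpath is (65.960,88.851) → (91.993,88.851) → (91.993,76.461) → (65.960,76.461) → (65.960,88.851), returning to the start.

Shape 4 is a open polyline drawn with `<path>`. Its stroke #ff0000 means engrave at S293, F4280. After flipping Y the toolpath is (75.069,51.388) → (126.962,28.718) → (11.892,68.543).

Shape 5 is a closed polygon drawn with `<polygon>`. Its stroke #ff0000 means engrave at S293, F4280. After flipping Y the toolpath is (16.697,7.335) → (123.804,109.296) → (14.379,52.561) → (140.250,105.189) → (143.820,59.030) → (145.343,49.033) → (16.697,7.335), returning to the start.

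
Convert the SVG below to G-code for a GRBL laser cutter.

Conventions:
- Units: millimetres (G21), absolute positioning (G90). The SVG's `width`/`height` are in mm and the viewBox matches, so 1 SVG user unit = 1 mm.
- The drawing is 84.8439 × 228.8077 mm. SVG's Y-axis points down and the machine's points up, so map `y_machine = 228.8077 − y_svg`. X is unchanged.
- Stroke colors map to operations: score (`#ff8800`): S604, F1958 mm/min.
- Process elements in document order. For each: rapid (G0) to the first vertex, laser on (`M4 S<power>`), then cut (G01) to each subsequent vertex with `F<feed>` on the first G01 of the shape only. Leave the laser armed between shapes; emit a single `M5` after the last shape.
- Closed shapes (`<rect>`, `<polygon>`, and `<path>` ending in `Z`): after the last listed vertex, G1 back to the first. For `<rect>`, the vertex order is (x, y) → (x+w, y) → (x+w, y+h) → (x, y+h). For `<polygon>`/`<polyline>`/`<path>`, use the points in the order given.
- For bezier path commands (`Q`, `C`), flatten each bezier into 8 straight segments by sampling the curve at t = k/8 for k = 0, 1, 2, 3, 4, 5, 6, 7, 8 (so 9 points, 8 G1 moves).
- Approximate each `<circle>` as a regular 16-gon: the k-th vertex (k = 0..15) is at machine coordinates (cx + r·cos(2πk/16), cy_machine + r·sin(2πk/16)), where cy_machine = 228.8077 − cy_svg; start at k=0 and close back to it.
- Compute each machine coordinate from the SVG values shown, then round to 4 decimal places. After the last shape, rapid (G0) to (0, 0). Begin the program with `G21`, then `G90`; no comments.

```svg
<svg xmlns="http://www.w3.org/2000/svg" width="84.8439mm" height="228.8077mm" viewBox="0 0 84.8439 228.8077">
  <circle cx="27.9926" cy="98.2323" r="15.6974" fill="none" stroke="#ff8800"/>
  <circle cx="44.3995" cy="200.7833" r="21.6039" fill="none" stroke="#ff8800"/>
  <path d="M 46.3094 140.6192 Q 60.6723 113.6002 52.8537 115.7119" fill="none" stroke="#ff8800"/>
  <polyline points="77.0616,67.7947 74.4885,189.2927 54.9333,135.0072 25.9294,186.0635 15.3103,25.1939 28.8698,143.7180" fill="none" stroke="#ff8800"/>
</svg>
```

G21
G90
G0 X43.6900 Y130.5754
M4 S604
G01 X42.4951 Y136.5825 F1958
G01 X39.0923 Y141.6751
G01 X33.9997 Y145.0779
G01 X27.9926 Y146.2728
G01 X21.9855 Y145.0779
G01 X16.8929 Y141.6751
G01 X13.4901 Y136.5825
G01 X12.2952 Y130.5754
G01 X13.4901 Y124.5683
G01 X16.8929 Y119.4757
G01 X21.9855 Y116.0729
G01 X27.9926 Y114.8780
G01 X33.9997 Y116.0729
G01 X39.0923 Y119.4757
G01 X42.4951 Y124.5683
G01 X43.6900 Y130.5754
G0 X66.0034 Y28.0244
M4 S604
G01 X64.3589 Y36.2919 F1958
G01 X59.6758 Y43.3007
G01 X52.6670 Y47.9838
G01 X44.3995 Y49.6283
G01 X36.1320 Y47.9838
G01 X29.1232 Y43.3007
G01 X24.4401 Y36.2919
G01 X22.7956 Y28.0244
G01 X24.4401 Y19.7569
G01 X29.1232 Y12.7481
G01 X36.1320 Y8.0650
G01 X44.3995 Y6.4205
G01 X52.6670 Y8.0650
G01 X59.6758 Y12.7481
G01 X64.3589 Y19.7569
G01 X66.0034 Y28.0244
G0 X46.3094 Y88.1885
M4 S604
G01 X49.5535 Y94.4881 F1958
G01 X52.1045 Y99.8773
G01 X53.9623 Y104.3562
G01 X55.1269 Y107.9248
G01 X55.5984 Y110.5831
G01 X55.3767 Y112.3310
G01 X54.4618 Y113.1686
G01 X52.8537 Y113.0958
G0 X77.0616 Y161.0130
M4 S604
G01 X74.4885 Y39.5150 F1958
G01 X54.9333 Y93.8005
G01 X25.9294 Y42.7442
G01 X15.3103 Y203.6138
G01 X28.8698 Y85.0897
M5
G0 X0.0000 Y0.0000

Since the viewBox matches the mm dimensions, user units are millimetres directly. The only transform is the Y-flip y_m = 228.8077 − y_svg.

Shape 1 is a circle drawn with `<circle>`. Its stroke #ff8800 means score at S604, F1958. After flipping Y the toolpath is (43.6900,130.5754) → (42.4951,136.5825) → (39.0923,141.6751) → (33.9997,145.0779) → (27.9926,146.2728) → (21.9855,145.0779) → (16.8929,141.6751) → (13.4901,136.5825) → (12.2952,130.5754) → (13.4901,124.5683) → (16.8929,119.4757) → (21.9855,116.0729) → (27.9926,114.8780) → (33.9997,116.0729) → (39.0923,119.4757) → (42.4951,124.5683) → (43.6900,130.5754), returning to the start.

Shape 2 is a circle drawn with `<circle>`. Its stroke #ff8800 means score at S604, F1958. After flipping Y the toolpath is (66.0034,28.0244) → (64.3589,36.2919) → (59.6758,43.3007) → (52.6670,47.9838) → (44.3995,49.6283) → (36.1320,47.9838) → (29.1232,43.3007) → (24.4401,36.2919) → (22.7956,28.0244) → (24.4401,19.7569) → (29.1232,12.7481) → (36.1320,8.0650) → (44.3995,6.4205) → (52.6670,8.0650) → (59.6758,12.7481) → (64.3589,19.7569) → (66.0034,28.0244), returning to the start.

Shape 3 is a quadratic bezier drawn with `<path>`. Its stroke #ff8800 means score at S604, F1958. After flipping Y the toolpath is (46.3094,88.1885) → (49.5535,94.4881) → (52.1045,99.8773) → (53.9623,104.3562) → (55.1269,107.9248) → (55.5984,110.5831) → (55.3767,112.3310) → (54.4618,113.1686) → (52.8537,113.0958).

Shape 4 is a open polyline drawn with `<polyline>`. Its stroke #ff8800 means score at S604, F1958. After flipping Y the toolpath is (77.0616,161.0130) → (74.4885,39.5150) → (54.9333,93.8005) → (25.9294,42.7442) → (15.3103,203.6138) → (28.8698,85.0897).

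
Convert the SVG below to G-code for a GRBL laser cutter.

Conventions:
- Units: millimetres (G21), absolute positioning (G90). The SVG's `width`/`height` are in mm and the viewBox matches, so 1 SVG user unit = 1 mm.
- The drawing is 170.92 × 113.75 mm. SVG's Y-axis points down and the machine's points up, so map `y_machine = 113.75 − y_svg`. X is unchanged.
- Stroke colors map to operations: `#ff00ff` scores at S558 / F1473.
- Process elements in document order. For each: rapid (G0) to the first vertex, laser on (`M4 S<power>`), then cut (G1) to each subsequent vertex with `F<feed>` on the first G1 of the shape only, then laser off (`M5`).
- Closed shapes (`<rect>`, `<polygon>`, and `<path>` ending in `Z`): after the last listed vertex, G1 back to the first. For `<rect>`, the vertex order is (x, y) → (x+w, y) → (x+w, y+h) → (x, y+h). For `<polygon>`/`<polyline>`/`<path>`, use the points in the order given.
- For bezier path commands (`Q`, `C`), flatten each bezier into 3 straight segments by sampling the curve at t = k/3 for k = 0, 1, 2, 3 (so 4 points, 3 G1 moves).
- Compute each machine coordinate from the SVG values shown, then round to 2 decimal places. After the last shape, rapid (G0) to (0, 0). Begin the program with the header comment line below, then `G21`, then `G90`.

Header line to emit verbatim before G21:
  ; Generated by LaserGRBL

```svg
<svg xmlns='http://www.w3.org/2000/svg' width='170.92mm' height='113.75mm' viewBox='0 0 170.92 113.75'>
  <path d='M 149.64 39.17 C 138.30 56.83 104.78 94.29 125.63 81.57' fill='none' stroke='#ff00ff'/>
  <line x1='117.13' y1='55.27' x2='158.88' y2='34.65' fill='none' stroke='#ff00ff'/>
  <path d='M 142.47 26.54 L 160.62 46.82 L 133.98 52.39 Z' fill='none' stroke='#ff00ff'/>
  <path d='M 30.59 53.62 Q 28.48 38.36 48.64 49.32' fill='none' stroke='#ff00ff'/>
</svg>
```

; Generated by LaserGRBL
G21
G90
G0 X149.64 Y74.58
M4 S558
G1 X133.74 Y52.91 F1473
G1 X120.07 Y33.59
G1 X125.63 Y32.18
M5
G0 X117.13 Y58.48
M4 S558
G1 X158.88 Y79.10 F1473
M5
G0 X142.47 Y87.21
M4 S558
G1 X160.62 Y66.93 F1473
G1 X133.98 Y61.36
G1 X142.47 Y87.21
M5
G0 X30.59 Y60.13
M4 S558
G1 X31.66 Y67.39 F1473
G1 X37.67 Y68.82
G1 X48.64 Y64.43
M5
G0 X0.00 Y0.00

Since the viewBox matches the mm dimensions, user units are millimetres directly. The only transform is the Y-flip y_m = 113.75 − y_svg.

Shape 1 is a cubic bezier drawn with `<path>`. Its stroke #ff00ff means score at S558, F1473. After flipping Y the toolpath is (149.64,74.58) → (133.74,52.91) → (120.07,33.59) → (125.63,32.18).

Shape 2 is a line segment drawn with `<line>`. Its stroke #ff00ff means score at S558, F1473. After flipping Y the toolpath is (117.13,58.48) → (158.88,79.10).

Shape 3 is a regular polygon drawn with `<path>`. Its stroke #ff00ff means score at S558, F1473. After flipping Y the toolpath is (142.47,87.21) → (160.62,66.93) → (133.98,61.36) → (142.47,87.21), returning to the start.

Shape 4 is a quadratic bezier drawn with `<path>`. Its stroke #ff00ff means score at S558, F1473. After flipping Y the toolpath is (30.59,60.13) → (31.66,67.39) → (37.67,68.82) → (48.64,64.43).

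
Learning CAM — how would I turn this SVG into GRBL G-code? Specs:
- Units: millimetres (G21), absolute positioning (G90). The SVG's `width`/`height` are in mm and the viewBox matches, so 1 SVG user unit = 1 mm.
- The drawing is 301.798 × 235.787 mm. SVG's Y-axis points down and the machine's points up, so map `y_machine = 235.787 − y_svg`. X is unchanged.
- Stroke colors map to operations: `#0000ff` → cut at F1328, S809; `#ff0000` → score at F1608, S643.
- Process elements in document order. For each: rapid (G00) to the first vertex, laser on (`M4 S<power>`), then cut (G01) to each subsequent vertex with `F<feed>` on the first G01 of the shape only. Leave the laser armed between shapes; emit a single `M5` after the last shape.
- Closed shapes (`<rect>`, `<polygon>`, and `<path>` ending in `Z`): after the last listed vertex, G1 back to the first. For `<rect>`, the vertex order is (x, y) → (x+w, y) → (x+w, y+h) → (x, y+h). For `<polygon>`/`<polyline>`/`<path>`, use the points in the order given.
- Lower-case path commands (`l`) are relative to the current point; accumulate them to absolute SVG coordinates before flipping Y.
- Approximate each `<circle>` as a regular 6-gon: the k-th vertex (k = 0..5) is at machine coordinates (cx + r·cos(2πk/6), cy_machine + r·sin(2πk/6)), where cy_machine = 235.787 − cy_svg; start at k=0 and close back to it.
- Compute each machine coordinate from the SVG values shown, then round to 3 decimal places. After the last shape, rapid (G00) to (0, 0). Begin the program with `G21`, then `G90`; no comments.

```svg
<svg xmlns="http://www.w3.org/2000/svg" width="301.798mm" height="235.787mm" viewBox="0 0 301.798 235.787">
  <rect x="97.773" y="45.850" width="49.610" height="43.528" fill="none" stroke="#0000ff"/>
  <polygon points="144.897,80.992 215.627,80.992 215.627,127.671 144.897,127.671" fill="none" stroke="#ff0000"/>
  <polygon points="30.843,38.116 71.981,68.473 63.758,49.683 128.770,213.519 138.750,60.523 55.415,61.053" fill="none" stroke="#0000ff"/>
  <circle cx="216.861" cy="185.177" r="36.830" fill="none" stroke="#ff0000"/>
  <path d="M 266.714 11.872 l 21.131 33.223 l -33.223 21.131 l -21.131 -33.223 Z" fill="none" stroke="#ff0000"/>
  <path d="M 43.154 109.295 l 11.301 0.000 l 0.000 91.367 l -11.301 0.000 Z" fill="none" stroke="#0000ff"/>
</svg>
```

viewBox `0 0 301.798 235.787` with mm width/height → 1 unit = 1 mm. Flip: y_m = 235.787 − y_svg.

**Shape 1** — `<rect>` rectangle, stroke `#0000ff` → cut (S809, F1328). Machine vertices: (97.773,189.937) → (147.383,189.937) → (147.383,146.409) → (97.773,146.409) → (97.773,189.937). Closed: final G1 returns to the first vertex.

**Shape 2** — `<polygon>` rectangle, stroke `#ff0000` → score (S643, F1608). Machine vertices: (144.897,154.795) → (215.627,154.795) → (215.627,108.116) → (144.897,108.116) → (144.897,154.795). Closed: final G1 returns to the first vertex.

**Shape 3** — `<polygon>` closed polygon, stroke `#0000ff` → cut (S809, F1328). Machine vertices: (30.843,197.671) → (71.981,167.314) → (63.758,186.104) → (128.770,22.268) → (138.750,175.264) → (55.415,174.734) → (30.843,197.671). Closed: final G1 returns to the first vertex.

**Shape 4** — `<circle>` circle, stroke `#ff0000` → score (S643, F1608). Machine vertices: (253.691,50.610) → (235.276,82.506) → (198.446,82.506) → (180.031,50.610) → (198.446,18.714) → (235.276,18.714) → (253.691,50.610). Closed: final G1 returns to the first vertex.

**Shape 5** — `<path>` regular polygon, stroke `#ff0000` → score (S643, F1608). Machine vertices: (266.714,223.915) → (287.845,190.692) → (254.622,169.561) → (233.491,202.784) → (266.714,223.915). Closed: final G1 returns to the first vertex.

**Shape 6** — `<path>` rectangle, stroke `#0000ff` → cut (S809, F1328). Machine vertices: (43.154,126.492) → (54.455,126.492) → (54.455,35.125) → (43.154,35.125) → (43.154,126.492). Closed: final G1 returns to the first vertex.

G21
G90
G00 X97.773 Y189.937
M4 S809
G01 X147.383 Y189.937 F1328
G01 X147.383 Y146.409
G01 X97.773 Y146.409
G01 X97.773 Y189.937
G00 X144.897 Y154.795
M4 S643
G01 X215.627 Y154.795 F1608
G01 X215.627 Y108.116
G01 X144.897 Y108.116
G01 X144.897 Y154.795
G00 X30.843 Y197.671
M4 S809
G01 X71.981 Y167.314 F1328
G01 X63.758 Y186.104
G01 X128.770 Y22.268
G01 X138.750 Y175.264
G01 X55.415 Y174.734
G01 X30.843 Y197.671
G00 X253.691 Y50.610
M4 S643
G01 X235.276 Y82.506 F1608
G01 X198.446 Y82.506
G01 X180.031 Y50.610
G01 X198.446 Y18.714
G01 X235.276 Y18.714
G01 X253.691 Y50.610
G00 X266.714 Y223.915
M4 S643
G01 X287.845 Y190.692 F1608
G01 X254.622 Y169.561
G01 X233.491 Y202.784
G01 X266.714 Y223.915
G00 X43.154 Y126.492
M4 S809
G01 X54.455 Y126.492 F1328
G01 X54.455 Y35.125
G01 X43.154 Y35.125
G01 X43.154 Y126.492
M5
G00 X0.000 Y0.000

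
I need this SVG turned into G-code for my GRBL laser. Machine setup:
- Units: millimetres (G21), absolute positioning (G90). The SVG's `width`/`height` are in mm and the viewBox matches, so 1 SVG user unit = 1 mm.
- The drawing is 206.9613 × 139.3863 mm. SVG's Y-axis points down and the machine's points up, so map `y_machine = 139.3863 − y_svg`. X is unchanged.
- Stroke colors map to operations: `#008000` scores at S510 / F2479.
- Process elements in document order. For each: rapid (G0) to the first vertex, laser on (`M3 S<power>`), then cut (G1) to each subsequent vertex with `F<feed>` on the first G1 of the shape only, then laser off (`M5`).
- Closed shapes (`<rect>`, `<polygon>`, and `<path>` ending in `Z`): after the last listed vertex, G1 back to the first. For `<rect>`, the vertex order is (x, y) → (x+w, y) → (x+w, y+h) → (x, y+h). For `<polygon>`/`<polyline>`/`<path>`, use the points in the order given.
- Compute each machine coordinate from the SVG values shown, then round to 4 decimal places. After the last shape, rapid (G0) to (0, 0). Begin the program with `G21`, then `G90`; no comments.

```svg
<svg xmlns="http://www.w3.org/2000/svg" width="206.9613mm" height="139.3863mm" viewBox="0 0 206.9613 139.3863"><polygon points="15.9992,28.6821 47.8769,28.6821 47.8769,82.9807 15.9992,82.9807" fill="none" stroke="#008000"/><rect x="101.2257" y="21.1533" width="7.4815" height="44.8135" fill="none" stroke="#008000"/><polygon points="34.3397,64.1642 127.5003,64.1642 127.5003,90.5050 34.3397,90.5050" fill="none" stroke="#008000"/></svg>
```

G21
G90
G0 X15.9992 Y110.7042
M3 S510
G1 X47.8769 Y110.7042 F2479
G1 X47.8769 Y56.4056
G1 X15.9992 Y56.4056
G1 X15.9992 Y110.7042
M5
G0 X101.2257 Y118.2330
M3 S510
G1 X108.7072 Y118.2330 F2479
G1 X108.7072 Y73.4195
G1 X101.2257 Y73.4195
G1 X101.2257 Y118.2330
M5
G0 X34.3397 Y75.2221
M3 S510
G1 X127.5003 Y75.2221 F2479
G1 X127.5003 Y48.8813
G1 X34.3397 Y48.8813
G1 X34.3397 Y75.2221
M5
G0 X0.0000 Y0.0000

viewBox `0 0 206.9613 139.3863` with mm width/height → 1 unit = 1 mm. Flip: y_m = 139.3863 − y_svg.

**Shape 1** — `<polygon>` rectangle, stroke `#008000` → score (S510, F2479). Machine vertices: (15.9992,110.7042) → (47.8769,110.7042) → (47.8769,56.4056) → (15.9992,56.4056) → (15.9992,110.7042). Closed: final G1 returns to the first vertex.

**Shape 2** — `<rect>` rectangle, stroke `#008000` → score (S510, F2479). Machine vertices: (101.2257,118.2330) → (108.7072,118.2330) → (108.7072,73.4195) → (101.2257,73.4195) → (101.2257,118.2330). Closed: final G1 returns to the first vertex.

**Shape 3** — `<polygon>` rectangle, stroke `#008000` → score (S510, F2479). Machine vertices: (34.3397,75.2221) → (127.5003,75.2221) → (127.5003,48.8813) → (34.3397,48.8813) → (34.3397,75.2221). Closed: final G1 returns to the first vertex.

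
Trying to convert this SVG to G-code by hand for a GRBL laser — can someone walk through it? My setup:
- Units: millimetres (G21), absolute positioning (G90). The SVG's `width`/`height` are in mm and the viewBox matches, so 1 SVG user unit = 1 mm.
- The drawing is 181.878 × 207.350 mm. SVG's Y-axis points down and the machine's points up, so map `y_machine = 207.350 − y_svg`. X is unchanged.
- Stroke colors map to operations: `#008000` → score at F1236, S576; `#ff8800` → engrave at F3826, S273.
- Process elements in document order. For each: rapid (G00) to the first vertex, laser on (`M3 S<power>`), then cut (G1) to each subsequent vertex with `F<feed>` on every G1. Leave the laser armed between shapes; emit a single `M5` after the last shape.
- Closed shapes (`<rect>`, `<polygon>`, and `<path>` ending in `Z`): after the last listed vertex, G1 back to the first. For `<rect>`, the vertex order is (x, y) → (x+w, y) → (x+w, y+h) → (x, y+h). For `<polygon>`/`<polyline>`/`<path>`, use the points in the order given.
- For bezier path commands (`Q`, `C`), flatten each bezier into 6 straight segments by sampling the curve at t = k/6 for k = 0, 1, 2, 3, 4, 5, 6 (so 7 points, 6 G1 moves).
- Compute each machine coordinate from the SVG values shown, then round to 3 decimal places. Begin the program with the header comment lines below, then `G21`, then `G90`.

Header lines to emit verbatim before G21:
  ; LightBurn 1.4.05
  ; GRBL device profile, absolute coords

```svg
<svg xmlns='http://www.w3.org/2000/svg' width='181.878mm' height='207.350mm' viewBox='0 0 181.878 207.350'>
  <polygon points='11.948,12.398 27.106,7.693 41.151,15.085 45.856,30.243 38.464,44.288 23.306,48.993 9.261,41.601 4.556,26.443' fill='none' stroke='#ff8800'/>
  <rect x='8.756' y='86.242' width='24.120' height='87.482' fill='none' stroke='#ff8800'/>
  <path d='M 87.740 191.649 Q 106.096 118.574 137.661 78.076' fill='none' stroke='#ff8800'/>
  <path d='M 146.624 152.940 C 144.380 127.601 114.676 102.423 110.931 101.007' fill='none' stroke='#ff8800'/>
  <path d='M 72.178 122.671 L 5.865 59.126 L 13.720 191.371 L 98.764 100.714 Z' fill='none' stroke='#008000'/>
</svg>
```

; LightBurn 1.4.05
; GRBL device profile, absolute coords
G21
G90
G00 X11.948 Y194.952
M3 S273
G1 X27.106 Y199.657 F3826
G1 X41.151 Y192.265 F3826
G1 X45.856 Y177.107 F3826
G1 X38.464 Y163.062 F3826
G1 X23.306 Y158.357 F3826
G1 X9.261 Y165.749 F3826
G1 X4.556 Y180.907 F3826
G1 X11.948 Y194.952 F3826
G00 X8.756 Y121.108
M3 S273
G1 X32.876 Y121.108 F3826
G1 X32.876 Y33.626 F3826
G1 X8.756 Y33.626 F3826
G1 X8.756 Y121.108 F3826
G00 X87.740 Y15.701
M3 S273
G1 X94.226 Y39.154 F3826
G1 X101.445 Y60.798 F3826
G1 X109.398 Y80.632 F3826
G1 X118.085 Y98.656 F3826
G1 X127.506 Y114.870 F3826
G1 X137.661 Y129.274 F3826
G00 X146.624 Y54.410
M3 S273
G1 X143.461 Y66.957 F3826
G1 X137.205 Y78.821 F3826
G1 X129.340 Y89.348 F3826
G1 X121.351 Y97.880 F3826
G1 X114.719 Y103.764 F3826
G1 X110.931 Y106.343 F3826
G00 X72.178 Y84.679
M3 S576
G1 X5.865 Y148.224 F1236
G1 X13.720 Y15.979 F1236
G1 X98.764 Y106.636 F1236
G1 X72.178 Y84.679 F1236
M5

1 u = 1 mm; y_m = 207.350 − y.

[1] `<polygon>` regular polygon, #ff8800→engrave S273 F3826: (11.948,194.952) → (27.106,199.657) → (41.151,192.265) → (45.856,177.107) → (38.464,163.062) → (23.306,158.357) → (9.261,165.749) → (4.556,180.907) → (11.948,194.952) (closed)

[2] `<rect>` rectangle, #ff8800→engrave S273 F3826: (8.756,121.108) → (32.876,121.108) → (32.876,33.626) → (8.756,33.626) → (8.756,121.108) (closed)

[3] `<path>` quadratic bezier, #ff8800→engrave S273 F3826: (87.740,15.701) → (94.226,39.154) → (101.445,60.798) → (109.398,80.632) → (118.085,98.656) → (127.506,114.870) → (137.661,129.274)

[4] `<path>` cubic bezier, #ff8800→engrave S273 F3826: (146.624,54.410) → (143.461,66.957) → (137.205,78.821) → (129.340,89.348) → (121.351,97.880) → (114.719,103.764) → (110.931,106.343)

[5] `<path>` closed polygon, #008000→score S576 F1236: (72.178,84.679) → (5.865,148.224) → (13.720,15.979) → (98.764,106.636) → (72.178,84.679) (closed)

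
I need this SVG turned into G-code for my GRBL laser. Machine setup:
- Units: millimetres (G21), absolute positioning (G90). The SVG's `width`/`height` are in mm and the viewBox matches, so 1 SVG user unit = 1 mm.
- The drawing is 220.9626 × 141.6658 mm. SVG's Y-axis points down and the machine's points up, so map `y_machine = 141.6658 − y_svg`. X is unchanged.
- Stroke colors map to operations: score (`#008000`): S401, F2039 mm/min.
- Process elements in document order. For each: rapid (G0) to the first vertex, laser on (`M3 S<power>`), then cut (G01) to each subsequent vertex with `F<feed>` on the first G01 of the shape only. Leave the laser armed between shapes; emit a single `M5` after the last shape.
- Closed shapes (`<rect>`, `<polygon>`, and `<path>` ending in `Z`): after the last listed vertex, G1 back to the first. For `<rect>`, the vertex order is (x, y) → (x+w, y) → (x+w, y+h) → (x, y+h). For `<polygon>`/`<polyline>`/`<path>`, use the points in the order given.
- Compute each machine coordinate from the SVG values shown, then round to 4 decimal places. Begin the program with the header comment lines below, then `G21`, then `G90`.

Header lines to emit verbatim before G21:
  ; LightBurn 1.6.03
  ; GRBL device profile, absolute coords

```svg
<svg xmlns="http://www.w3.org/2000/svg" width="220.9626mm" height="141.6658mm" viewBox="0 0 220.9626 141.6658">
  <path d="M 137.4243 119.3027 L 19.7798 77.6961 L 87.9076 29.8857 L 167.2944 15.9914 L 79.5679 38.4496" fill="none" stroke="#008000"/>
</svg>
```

; LightBurn 1.6.03
; GRBL device profile, absolute coords
G21
G90
G0 X137.4243 Y22.3631
M3 S401
G01 X19.7798 Y63.9697 F2039
G01 X87.9076 Y111.7801
G01 X167.2944 Y125.6744
G01 X79.5679 Y103.2162
M5

viewBox `0 0 220.9626 141.6658` with mm width/height → 1 unit = 1 mm. Flip: y_m = 141.6658 − y_svg.

**Shape 1** — `<path>` open polyline, stroke `#008000` → score (S401, F2039). Machine vertices: (137.4243,22.3631) → (19.7798,63.9697) → (87.9076,111.7801) → (167.2944,125.6744) → (79.5679,103.2162). Open path.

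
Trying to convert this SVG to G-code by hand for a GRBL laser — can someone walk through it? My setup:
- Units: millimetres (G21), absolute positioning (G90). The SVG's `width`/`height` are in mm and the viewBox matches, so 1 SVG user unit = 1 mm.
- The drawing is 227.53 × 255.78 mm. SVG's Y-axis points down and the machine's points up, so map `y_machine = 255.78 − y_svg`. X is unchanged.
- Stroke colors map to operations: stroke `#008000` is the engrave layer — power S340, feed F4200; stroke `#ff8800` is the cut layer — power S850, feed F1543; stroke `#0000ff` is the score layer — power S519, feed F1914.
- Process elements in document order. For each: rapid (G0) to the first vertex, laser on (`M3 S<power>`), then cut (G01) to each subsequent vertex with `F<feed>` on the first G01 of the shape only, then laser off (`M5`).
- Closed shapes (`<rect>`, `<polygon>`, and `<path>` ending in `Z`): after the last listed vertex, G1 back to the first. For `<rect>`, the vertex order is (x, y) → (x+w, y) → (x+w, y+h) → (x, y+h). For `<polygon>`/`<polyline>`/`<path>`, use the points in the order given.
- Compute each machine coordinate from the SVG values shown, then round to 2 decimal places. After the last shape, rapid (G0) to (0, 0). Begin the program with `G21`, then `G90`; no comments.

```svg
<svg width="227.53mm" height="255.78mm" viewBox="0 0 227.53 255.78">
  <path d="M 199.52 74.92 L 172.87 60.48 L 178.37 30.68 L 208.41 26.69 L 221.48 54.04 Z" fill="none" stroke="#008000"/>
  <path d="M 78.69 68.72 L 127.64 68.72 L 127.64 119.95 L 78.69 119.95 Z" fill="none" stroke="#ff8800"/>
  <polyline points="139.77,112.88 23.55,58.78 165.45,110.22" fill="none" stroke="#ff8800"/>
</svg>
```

G21
G90
G0 X199.52 Y180.86
M3 S340
G01 X172.87 Y195.30 F4200
G01 X178.37 Y225.10
G01 X208.41 Y229.09
G01 X221.48 Y201.74
G01 X199.52 Y180.86
M5
G0 X78.69 Y187.06
M3 S850
G01 X127.64 Y187.06 F1543
G01 X127.64 Y135.83
G01 X78.69 Y135.83
G01 X78.69 Y187.06
M5
G0 X139.77 Y142.90
M3 S850
G01 X23.55 Y197.00 F1543
G01 X165.45 Y145.56
M5
G0 X0.00 Y0.00

Since the viewBox matches the mm dimensions, user units are millimetres directly. The only transform is the Y-flip y_m = 255.78 − y_svg.

Shape 1 is a regular polygon drawn with `<path>`. Its stroke #008000 means engrave at S340, F4200. After flipping Y the toolpath is (199.52,180.86) → (172.87,195.30) → (178.37,225.10) → (208.41,229.09) → (221.48,201.74) → (199.52,180.86), returning to the start.

Shape 2 is a rectangle drawn with `<path>`. Its stroke #ff8800 means cut at S850, F1543. After flipping Y the toolpath is (78.69,187.06) → (127.64,187.06) → (127.64,135.83) → (78.69,135.83) → (78.69,187.06), returning to the start.

Shape 3 is a open polyline drawn with `<polyline>`. Its stroke #ff8800 means cut at S850, F1543. After flipping Y the toolpath is (139.77,142.90) → (23.55,197.00) → (165.45,145.56).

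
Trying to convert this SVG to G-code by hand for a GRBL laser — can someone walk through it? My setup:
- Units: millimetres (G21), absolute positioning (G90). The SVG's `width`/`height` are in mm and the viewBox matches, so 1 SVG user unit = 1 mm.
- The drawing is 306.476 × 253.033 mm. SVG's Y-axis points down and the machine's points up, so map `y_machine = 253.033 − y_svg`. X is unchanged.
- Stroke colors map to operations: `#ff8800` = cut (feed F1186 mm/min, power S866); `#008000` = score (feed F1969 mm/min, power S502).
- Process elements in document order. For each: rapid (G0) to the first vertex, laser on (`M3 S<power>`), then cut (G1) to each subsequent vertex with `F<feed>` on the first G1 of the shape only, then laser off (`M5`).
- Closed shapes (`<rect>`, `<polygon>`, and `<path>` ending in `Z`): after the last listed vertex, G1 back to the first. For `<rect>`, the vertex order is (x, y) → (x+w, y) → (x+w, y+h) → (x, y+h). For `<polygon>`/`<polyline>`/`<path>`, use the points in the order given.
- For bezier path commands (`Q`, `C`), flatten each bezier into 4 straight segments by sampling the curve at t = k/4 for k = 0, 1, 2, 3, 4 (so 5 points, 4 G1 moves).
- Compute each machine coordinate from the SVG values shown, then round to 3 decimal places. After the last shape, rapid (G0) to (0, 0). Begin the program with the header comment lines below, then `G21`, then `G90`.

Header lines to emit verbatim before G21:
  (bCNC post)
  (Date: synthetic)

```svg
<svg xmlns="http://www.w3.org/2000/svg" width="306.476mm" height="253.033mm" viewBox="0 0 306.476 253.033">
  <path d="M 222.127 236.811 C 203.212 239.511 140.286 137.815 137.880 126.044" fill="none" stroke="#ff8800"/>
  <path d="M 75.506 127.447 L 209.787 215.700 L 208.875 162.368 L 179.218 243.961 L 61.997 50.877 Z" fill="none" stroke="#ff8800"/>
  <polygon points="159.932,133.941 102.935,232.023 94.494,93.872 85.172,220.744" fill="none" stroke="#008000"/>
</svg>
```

(bCNC post)
(Date: synthetic)
G21
G90
G0 X222.127 Y16.222
M3 S866
G1 X201.322 Y30.735 F1186
G1 X173.813 Y66.179
G1 X149.399 Y104.336
G1 X137.880 Y126.989
M5
G0 X75.506 Y125.586
M3 S866
G1 X209.787 Y37.333 F1186
G1 X208.875 Y90.665
G1 X179.218 Y9.072
G1 X61.997 Y202.156
G1 X75.506 Y125.586
M5
G0 X159.932 Y119.092
M3 S502
G1 X102.935 Y21.010 F1969
G1 X94.494 Y159.161
G1 X85.172 Y32.289
G1 X159.932 Y119.092
M5
G0 X0.000 Y0.000

viewBox `0 0 306.476 253.033` with mm width/height → 1 unit = 1 mm. Flip: y_m = 253.033 − y_svg.

**Shape 1** — `<path>` cubic bezier, stroke `#ff8800` → cut (S866, F1186). Control points (SVG): P0=(222.127,236.811), P1=(203.212,239.511), P2=(140.286,137.815), P3=(137.880,126.044); sampled at t=k/4. Machine vertices: (222.127,16.222) → (201.322,30.735) → (173.813,66.179) → (149.399,104.336) → (137.880,126.989). Open path.

**Shape 2** — `<path>` closed polygon, stroke `#ff8800` → cut (S866, F1186). Machine vertices: (75.506,125.586) → (209.787,37.333) → (208.875,90.665) → (179.218,9.072) → (61.997,202.156) → (75.506,125.586). Closed: final G1 returns to the first vertex.

**Shape 3** — `<polygon>` closed polygon, stroke `#008000` → score (S502, F1969). Machine vertices: (159.932,119.092) → (102.935,21.010) → (94.494,159.161) → (85.172,32.289) → (159.932,119.092). Closed: final G1 returns to the first vertex.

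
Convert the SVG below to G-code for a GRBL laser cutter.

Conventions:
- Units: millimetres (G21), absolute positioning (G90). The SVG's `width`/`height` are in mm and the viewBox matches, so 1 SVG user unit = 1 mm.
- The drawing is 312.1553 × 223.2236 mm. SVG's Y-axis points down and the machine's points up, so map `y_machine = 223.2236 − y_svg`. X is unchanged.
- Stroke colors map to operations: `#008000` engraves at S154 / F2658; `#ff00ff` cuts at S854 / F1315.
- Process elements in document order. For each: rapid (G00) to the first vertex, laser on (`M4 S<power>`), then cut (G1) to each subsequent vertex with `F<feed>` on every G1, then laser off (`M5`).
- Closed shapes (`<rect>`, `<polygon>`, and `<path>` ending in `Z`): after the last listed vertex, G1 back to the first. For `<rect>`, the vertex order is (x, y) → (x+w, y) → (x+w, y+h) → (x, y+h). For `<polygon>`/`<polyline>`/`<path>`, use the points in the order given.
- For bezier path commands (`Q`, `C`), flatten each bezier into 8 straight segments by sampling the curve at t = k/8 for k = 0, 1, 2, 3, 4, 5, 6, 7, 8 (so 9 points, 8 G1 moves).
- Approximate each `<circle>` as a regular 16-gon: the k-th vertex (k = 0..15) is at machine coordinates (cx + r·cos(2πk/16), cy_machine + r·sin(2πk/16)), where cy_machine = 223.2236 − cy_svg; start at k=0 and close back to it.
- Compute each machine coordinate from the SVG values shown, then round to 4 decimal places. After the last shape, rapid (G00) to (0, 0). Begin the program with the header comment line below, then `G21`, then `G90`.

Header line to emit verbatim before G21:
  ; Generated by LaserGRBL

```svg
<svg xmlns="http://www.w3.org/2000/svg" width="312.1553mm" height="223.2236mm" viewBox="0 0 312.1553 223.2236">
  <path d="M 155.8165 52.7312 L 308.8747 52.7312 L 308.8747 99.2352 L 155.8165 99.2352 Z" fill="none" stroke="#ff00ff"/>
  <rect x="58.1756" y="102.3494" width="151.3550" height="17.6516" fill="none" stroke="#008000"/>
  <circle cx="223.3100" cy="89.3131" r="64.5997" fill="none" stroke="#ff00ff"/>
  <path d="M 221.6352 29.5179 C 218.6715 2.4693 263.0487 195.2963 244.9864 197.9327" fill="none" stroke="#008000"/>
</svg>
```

1 u = 1 mm; y_m = 223.2236 − y.

[1] `<path>` rectangle, #ff00ff→cut S854 F1315: (155.8165,170.4924) → (308.8747,170.4924) → (308.8747,123.9884) → (155.8165,123.9884) → (155.8165,170.4924) (closed)

[2] `<rect>` rectangle, #008000→engrave S154 F2658: (58.1756,120.8742) → (209.5306,120.8742) → (209.5306,103.2226) → (58.1756,103.2226) → (58.1756,120.8742) (closed)

[3] `<circle>` circle, #ff00ff→cut S854 F1315: (287.9097,133.9105) → (282.9923,158.6317) → (268.9889,179.5894) → (248.0312,193.5928) → (223.3100,198.5102) → (198.5888,193.5928) → (177.6311,179.5894) → (163.6277,158.6317) → (158.7103,133.9105) → (163.6277,109.1893) → (177.6311,88.2316) → (198.5888,74.2282) → (223.3100,69.3108) → (248.0312,74.2282) → (268.9889,88.2316) → (282.9923,109.1893) → (287.9097,133.9105) (closed)

[4] `<path>` cubic bezier, #008000→engrave S154 F2658: (221.6352,193.7057) → (222.5285,194.3432) → (226.5735,179.1728) → (232.4838,152.9999) → (238.9728,120.6302) → (244.7540,86.8689) → (248.5410,56.5217) → (249.0473,34.3938) → (244.9864,25.2909)

; Generated by LaserGRBL
G21
G90
G00 X155.8165 Y170.4924
M4 S854
G1 X308.8747 Y170.4924 F1315
G1 X308.8747 Y123.9884 F1315
G1 X155.8165 Y123.9884 F1315
G1 X155.8165 Y170.4924 F1315
M5
G00 X58.1756 Y120.8742
M4 S154
G1 X209.5306 Y120.8742 F2658
G1 X209.5306 Y103.2226 F2658
G1 X58.1756 Y103.2226 F2658
G1 X58.1756 Y120.8742 F2658
M5
G00 X287.9097 Y133.9105
M4 S854
G1 X282.9923 Y158.6317 F1315
G1 X268.9889 Y179.5894 F1315
G1 X248.0312 Y193.5928 F1315
G1 X223.3100 Y198.5102 F1315
G1 X198.5888 Y193.5928 F1315
G1 X177.6311 Y179.5894 F1315
G1 X163.6277 Y158.6317 F1315
G1 X158.7103 Y133.9105 F1315
G1 X163.6277 Y109.1893 F1315
G1 X177.6311 Y88.2316 F1315
G1 X198.5888 Y74.2282 F1315
G1 X223.3100 Y69.3108 F1315
G1 X248.0312 Y74.2282 F1315
G1 X268.9889 Y88.2316 F1315
G1 X282.9923 Y109.1893 F1315
G1 X287.9097 Y133.9105 F1315
M5
G00 X221.6352 Y193.7057
M4 S154
G1 X222.5285 Y194.3432 F2658
G1 X226.5735 Y179.1728 F2658
G1 X232.4838 Y152.9999 F2658
G1 X238.9728 Y120.6302 F2658
G1 X244.7540 Y86.8689 F2658
G1 X248.5410 Y56.5217 F2658
G1 X249.0473 Y34.3938 F2658
G1 X244.9864 Y25.2909 F2658
M5
G00 X0.0000 Y0.0000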